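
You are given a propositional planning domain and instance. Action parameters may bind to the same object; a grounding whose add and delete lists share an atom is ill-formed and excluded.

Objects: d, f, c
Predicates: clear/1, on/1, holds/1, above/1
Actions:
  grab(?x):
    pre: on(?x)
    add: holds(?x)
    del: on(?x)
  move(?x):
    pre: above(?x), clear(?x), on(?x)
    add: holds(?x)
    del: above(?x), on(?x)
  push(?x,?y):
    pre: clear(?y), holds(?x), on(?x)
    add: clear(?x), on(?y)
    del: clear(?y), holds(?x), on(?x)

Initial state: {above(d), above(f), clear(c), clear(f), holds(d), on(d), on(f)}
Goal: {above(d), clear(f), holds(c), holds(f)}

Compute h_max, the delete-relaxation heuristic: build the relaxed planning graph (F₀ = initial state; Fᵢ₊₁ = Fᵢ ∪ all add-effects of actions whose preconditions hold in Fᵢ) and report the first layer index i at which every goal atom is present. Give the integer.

F0 = init (7 atoms)
F1 = F0 ∪ {clear(d), holds(f), on(c)}  (10 atoms)
F2 = F1 ∪ {holds(c)}  (11 atoms)
goal ⊆ F2  ⇒  h_max = 2

2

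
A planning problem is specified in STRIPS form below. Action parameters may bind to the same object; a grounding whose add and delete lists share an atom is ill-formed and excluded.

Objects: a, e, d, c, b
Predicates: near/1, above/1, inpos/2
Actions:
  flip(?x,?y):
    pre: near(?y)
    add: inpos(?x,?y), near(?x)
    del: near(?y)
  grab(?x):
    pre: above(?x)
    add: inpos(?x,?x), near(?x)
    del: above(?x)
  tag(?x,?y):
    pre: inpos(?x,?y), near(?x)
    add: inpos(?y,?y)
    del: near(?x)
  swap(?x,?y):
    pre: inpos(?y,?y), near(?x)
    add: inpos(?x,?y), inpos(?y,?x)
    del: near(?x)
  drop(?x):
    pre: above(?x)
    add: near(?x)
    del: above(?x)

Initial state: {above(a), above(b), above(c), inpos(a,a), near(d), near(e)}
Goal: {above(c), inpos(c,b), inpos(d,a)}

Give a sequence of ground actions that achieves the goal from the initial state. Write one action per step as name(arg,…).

flip(b,e); flip(c,b); swap(d,a)

1. flip(b,e)  →  {above(a), above(b), above(c), inpos(a,a), inpos(b,e), near(b), near(d)}
2. flip(c,b)  →  {above(a), above(b), above(c), inpos(a,a), inpos(b,e), inpos(c,b), near(c), near(d)}
3. swap(d,a)  →  {above(a), above(b), above(c), inpos(a,a), inpos(a,d), inpos(b,e), inpos(c,b), inpos(d,a), near(c)}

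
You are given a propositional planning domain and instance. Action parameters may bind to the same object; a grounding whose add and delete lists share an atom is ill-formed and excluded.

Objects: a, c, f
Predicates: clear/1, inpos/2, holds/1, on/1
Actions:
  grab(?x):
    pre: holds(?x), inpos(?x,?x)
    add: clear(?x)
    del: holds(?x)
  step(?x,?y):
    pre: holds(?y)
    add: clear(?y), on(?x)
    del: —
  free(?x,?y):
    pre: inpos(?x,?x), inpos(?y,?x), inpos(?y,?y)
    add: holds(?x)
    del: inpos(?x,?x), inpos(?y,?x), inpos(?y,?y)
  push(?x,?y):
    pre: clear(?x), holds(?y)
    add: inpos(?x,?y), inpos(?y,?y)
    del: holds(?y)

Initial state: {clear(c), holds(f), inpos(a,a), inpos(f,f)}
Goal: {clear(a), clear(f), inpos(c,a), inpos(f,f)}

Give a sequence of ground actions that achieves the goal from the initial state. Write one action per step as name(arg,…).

grab(f); free(a,a); step(a,a); push(c,a)

1. grab(f)  →  {clear(c), clear(f), inpos(a,a), inpos(f,f)}
2. free(a,a)  →  {clear(c), clear(f), holds(a), inpos(f,f)}
3. step(a,a)  →  {clear(a), clear(c), clear(f), holds(a), inpos(f,f), on(a)}
4. push(c,a)  →  {clear(a), clear(c), clear(f), inpos(a,a), inpos(c,a), inpos(f,f), on(a)}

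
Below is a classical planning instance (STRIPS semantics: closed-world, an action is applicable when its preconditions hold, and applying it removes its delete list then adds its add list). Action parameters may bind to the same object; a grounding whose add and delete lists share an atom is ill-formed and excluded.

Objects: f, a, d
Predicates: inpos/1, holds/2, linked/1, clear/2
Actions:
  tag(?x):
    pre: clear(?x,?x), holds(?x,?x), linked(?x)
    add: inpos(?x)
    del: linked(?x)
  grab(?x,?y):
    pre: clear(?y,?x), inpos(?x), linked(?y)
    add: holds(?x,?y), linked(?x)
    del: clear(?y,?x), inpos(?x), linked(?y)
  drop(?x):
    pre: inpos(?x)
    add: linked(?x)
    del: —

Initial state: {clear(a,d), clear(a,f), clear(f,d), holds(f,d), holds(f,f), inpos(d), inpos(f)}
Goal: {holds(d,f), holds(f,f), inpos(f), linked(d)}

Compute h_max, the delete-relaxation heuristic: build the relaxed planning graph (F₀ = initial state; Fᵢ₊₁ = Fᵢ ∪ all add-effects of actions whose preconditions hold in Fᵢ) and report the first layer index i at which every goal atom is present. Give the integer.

F0 = init (7 atoms)
F1 = F0 ∪ {linked(d), linked(f)}  (9 atoms)
F2 = F1 ∪ {holds(d,f)}  (10 atoms)
goal ⊆ F2  ⇒  h_max = 2

2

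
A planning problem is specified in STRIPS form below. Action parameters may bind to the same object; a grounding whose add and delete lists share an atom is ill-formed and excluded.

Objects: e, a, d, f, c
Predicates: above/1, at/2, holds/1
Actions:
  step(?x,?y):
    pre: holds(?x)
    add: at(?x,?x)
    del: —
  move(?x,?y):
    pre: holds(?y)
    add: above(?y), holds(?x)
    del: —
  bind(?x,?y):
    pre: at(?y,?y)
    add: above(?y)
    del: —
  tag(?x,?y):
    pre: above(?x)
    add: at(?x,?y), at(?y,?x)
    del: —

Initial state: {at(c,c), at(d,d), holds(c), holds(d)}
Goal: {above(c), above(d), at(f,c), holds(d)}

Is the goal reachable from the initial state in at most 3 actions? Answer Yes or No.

1. move(e,d)  →  {above(d), at(c,c), at(d,d), holds(c), holds(d), holds(e)}
2. move(e,c)  →  {above(c), above(d), at(c,c), at(d,d), holds(c), holds(d), holds(e)}
3. tag(c,f)  →  {above(c), above(d), at(c,c), at(c,f), at(d,d), at(f,c), holds(c), holds(d), holds(e)}
optimal plan length = 3; 3 ≤ 3

Yes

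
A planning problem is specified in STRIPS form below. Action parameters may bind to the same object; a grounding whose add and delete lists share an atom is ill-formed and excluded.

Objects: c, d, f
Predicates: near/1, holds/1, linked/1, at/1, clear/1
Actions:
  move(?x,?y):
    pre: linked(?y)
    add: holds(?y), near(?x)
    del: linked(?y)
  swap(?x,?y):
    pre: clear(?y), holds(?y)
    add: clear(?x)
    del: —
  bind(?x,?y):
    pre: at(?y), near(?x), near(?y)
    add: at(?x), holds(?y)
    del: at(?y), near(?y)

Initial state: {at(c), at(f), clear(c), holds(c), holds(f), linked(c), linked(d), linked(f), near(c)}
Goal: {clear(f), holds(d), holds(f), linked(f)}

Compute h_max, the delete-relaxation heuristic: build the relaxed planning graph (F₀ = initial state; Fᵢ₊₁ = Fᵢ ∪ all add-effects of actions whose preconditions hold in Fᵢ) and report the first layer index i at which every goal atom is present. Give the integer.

1

F0 = init (9 atoms)
F1 = F0 ∪ {clear(d), clear(f), holds(d), near(d), near(f)}  (14 atoms)
goal ⊆ F1  ⇒  h_max = 1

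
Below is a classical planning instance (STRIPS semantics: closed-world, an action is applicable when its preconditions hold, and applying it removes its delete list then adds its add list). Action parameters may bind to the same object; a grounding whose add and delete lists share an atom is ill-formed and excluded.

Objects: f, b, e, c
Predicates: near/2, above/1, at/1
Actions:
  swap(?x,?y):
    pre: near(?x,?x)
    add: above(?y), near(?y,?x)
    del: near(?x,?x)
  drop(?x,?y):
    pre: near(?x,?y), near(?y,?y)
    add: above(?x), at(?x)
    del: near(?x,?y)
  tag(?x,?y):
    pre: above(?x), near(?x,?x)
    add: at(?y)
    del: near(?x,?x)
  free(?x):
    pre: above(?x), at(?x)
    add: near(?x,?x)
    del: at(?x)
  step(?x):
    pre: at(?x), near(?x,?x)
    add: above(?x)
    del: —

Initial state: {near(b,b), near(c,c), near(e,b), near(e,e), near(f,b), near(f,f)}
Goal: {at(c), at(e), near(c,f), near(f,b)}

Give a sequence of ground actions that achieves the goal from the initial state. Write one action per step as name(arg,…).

1. swap(f,c)  →  {above(c), near(b,b), near(c,c), near(c,f), near(e,b), near(e,e), near(f,b)}
2. drop(e,b)  →  {above(c), above(e), at(e), near(b,b), near(c,c), near(c,f), near(e,e), near(f,b)}
3. drop(c,c)  →  {above(c), above(e), at(c), at(e), near(b,b), near(c,f), near(e,e), near(f,b)}

swap(f,c); drop(e,b); drop(c,c)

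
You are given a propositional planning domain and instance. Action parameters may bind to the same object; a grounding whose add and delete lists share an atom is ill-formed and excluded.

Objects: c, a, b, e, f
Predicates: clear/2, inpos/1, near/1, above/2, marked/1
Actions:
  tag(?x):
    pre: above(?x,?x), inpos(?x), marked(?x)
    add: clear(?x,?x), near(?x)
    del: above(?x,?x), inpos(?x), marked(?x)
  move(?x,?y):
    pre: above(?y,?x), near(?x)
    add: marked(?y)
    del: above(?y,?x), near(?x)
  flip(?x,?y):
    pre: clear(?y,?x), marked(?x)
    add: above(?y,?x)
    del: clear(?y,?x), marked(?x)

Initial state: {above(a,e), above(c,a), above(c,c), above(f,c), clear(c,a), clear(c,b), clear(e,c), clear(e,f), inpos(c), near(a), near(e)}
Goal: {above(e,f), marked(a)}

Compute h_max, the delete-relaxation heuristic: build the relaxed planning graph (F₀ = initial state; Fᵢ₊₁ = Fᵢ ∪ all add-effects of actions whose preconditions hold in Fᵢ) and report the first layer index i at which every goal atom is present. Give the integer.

4

F0 = init (11 atoms)
F1 = F0 ∪ {marked(a), marked(c)}  (13 atoms)
F2 = F1 ∪ {above(e,c), clear(c,c), near(c)}  (16 atoms)
F3 = F2 ∪ {marked(e), marked(f)}  (18 atoms)
F4 = F3 ∪ {above(e,f)}  (19 atoms)
goal ⊆ F4  ⇒  h_max = 4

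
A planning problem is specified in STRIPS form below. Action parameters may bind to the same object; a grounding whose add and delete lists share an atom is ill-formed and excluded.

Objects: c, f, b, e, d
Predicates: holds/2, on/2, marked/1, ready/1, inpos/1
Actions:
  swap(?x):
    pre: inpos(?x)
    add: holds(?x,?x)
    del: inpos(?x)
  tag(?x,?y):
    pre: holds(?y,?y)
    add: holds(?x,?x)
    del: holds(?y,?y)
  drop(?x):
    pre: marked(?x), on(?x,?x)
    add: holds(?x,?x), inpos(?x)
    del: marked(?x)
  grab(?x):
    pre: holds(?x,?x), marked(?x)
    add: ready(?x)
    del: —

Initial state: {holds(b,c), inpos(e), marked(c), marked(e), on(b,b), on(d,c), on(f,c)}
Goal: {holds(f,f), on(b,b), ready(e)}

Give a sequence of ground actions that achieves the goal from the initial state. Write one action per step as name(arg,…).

swap(e); grab(e); tag(f,e)

1. swap(e)  →  {holds(b,c), holds(e,e), marked(c), marked(e), on(b,b), on(d,c), on(f,c)}
2. grab(e)  →  {holds(b,c), holds(e,e), marked(c), marked(e), on(b,b), on(d,c), on(f,c), ready(e)}
3. tag(f,e)  →  {holds(b,c), holds(f,f), marked(c), marked(e), on(b,b), on(d,c), on(f,c), ready(e)}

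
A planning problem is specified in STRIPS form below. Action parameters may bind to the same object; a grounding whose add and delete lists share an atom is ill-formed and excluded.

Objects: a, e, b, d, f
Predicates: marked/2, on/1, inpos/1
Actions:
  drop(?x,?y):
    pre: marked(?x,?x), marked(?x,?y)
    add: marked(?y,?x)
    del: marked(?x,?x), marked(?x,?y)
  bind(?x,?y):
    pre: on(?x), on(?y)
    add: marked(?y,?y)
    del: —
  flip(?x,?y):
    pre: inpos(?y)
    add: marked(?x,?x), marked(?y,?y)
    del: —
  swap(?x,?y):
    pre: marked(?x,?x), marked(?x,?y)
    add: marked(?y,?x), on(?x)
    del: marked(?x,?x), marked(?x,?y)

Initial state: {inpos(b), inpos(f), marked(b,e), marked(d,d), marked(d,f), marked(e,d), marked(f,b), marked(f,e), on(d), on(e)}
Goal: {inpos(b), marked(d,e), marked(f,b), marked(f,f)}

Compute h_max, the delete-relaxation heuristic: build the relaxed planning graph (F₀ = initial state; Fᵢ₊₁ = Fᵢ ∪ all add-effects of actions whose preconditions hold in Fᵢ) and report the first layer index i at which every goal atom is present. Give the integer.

2

F0 = init (10 atoms)
F1 = F0 ∪ {marked(a,a), marked(b,b), marked(e,e), marked(f,d), marked(f,f)}  (15 atoms)
F2 = F1 ∪ {marked(b,f), marked(d,e), marked(e,b), marked(e,f), on(b), on(f)}  (21 atoms)
goal ⊆ F2  ⇒  h_max = 2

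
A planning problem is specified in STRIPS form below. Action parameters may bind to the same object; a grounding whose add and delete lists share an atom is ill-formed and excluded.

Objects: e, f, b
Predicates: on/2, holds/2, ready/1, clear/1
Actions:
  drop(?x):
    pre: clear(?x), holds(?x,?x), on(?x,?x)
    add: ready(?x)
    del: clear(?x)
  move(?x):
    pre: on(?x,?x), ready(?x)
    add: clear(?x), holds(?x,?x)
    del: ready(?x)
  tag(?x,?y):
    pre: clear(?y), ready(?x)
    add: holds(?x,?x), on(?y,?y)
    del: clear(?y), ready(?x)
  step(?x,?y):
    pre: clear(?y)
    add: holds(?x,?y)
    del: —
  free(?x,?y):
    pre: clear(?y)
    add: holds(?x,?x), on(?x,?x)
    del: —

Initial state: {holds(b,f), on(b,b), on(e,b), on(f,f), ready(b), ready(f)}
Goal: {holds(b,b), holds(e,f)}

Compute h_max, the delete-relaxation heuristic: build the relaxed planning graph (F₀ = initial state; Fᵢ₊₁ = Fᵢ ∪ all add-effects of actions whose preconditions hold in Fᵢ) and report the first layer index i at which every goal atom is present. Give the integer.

F0 = init (6 atoms)
F1 = F0 ∪ {clear(b), clear(f), holds(b,b), holds(f,f)}  (10 atoms)
F2 = F1 ∪ {holds(e,b), holds(e,e), holds(e,f), holds(f,b), on(e,e)}  (15 atoms)
goal ⊆ F2  ⇒  h_max = 2

2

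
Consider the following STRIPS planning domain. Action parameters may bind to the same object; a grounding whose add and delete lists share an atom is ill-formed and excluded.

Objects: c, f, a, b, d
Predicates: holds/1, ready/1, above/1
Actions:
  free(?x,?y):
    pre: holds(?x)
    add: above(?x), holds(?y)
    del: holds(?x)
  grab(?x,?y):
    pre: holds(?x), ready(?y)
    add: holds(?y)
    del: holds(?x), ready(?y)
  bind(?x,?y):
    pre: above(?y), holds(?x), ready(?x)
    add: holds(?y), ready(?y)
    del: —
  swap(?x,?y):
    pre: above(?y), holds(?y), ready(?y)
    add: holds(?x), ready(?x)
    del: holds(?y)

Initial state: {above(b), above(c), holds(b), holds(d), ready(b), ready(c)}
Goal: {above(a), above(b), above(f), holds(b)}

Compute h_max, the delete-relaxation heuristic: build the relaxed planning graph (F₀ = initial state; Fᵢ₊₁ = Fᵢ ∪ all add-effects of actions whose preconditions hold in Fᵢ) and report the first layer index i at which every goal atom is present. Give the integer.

2

F0 = init (6 atoms)
F1 = F0 ∪ {above(d), holds(a), holds(c), holds(f), ready(a), ready(d), ready(f)}  (13 atoms)
F2 = F1 ∪ {above(a), above(f)}  (15 atoms)
goal ⊆ F2  ⇒  h_max = 2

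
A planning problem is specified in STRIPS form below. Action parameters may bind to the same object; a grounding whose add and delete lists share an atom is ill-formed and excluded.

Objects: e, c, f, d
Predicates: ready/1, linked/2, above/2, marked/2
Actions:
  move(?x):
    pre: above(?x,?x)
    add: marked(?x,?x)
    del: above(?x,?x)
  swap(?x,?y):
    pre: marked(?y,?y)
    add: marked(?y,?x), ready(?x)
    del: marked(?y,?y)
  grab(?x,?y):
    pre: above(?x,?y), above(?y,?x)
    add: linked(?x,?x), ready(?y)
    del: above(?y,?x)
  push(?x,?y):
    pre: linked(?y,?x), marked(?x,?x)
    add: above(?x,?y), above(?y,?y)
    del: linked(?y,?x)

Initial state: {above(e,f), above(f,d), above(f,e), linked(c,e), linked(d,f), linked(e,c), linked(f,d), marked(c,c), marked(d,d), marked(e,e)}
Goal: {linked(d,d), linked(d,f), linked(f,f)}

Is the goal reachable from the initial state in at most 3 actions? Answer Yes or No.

1. grab(f,e)  →  {above(f,d), above(f,e), linked(c,e), linked(d,f), linked(e,c), linked(f,d), linked(f,f), marked(c,c), marked(d,d), marked(e,e), ready(e)}
2. push(d,f)  →  {above(d,f), above(f,d), above(f,e), above(f,f), linked(c,e), linked(d,f), linked(e,c), linked(f,f), marked(c,c), marked(d,d), marked(e,e), ready(e)}
3. grab(d,f)  →  {above(d,f), above(f,e), above(f,f), linked(c,e), linked(d,d), linked(d,f), linked(e,c), linked(f,f), marked(c,c), marked(d,d), marked(e,e), ready(e), ready(f)}
optimal plan length = 3; 3 ≤ 3

Yes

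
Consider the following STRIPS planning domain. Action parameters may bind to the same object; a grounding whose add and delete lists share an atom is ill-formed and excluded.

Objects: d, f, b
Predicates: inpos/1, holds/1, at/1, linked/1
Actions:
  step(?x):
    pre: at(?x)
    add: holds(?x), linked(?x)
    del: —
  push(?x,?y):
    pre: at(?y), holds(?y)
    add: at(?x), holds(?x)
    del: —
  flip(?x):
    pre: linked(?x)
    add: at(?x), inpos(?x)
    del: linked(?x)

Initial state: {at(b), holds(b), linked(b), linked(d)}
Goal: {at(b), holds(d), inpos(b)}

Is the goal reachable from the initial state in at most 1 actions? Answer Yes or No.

No

1. push(d,b)  →  {at(b), at(d), holds(b), holds(d), linked(b), linked(d)}
2. flip(b)  →  {at(b), at(d), holds(b), holds(d), inpos(b), linked(d)}
optimal plan length = 2; 2 > 1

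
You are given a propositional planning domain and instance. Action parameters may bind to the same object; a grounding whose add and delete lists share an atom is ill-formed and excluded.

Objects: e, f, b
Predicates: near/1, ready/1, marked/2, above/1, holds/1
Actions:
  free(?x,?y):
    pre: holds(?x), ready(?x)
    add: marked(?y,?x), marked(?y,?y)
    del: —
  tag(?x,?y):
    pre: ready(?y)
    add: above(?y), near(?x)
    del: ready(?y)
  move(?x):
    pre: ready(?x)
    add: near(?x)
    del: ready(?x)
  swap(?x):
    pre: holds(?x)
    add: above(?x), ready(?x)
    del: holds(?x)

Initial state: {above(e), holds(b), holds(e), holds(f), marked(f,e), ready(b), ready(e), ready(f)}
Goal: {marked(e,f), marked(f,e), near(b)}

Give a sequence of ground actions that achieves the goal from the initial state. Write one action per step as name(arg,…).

1. free(f,e)  →  {above(e), holds(b), holds(e), holds(f), marked(e,e), marked(e,f), marked(f,e), ready(b), ready(e), ready(f)}
2. tag(b,e)  →  {above(e), holds(b), holds(e), holds(f), marked(e,e), marked(e,f), marked(f,e), near(b), ready(b), ready(f)}

free(f,e); tag(b,e)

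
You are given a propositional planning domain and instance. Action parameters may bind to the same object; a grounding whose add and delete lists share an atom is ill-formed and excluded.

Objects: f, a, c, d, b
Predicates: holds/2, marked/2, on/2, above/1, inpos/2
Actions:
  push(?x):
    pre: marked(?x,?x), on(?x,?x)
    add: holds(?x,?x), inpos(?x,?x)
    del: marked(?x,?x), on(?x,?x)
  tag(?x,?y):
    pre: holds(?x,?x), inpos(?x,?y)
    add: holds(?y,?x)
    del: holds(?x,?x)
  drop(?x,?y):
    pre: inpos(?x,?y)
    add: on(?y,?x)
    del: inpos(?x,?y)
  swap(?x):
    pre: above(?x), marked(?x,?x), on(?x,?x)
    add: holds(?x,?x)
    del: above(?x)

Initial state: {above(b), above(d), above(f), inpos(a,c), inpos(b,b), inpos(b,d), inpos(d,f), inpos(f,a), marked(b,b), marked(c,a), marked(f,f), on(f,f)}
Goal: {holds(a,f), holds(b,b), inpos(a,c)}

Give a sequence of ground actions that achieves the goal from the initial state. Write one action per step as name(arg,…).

push(f); tag(f,a); drop(b,b); push(b)

1. push(f)  →  {above(b), above(d), above(f), holds(f,f), inpos(a,c), inpos(b,b), inpos(b,d), inpos(d,f), inpos(f,a), inpos(f,f), marked(b,b), marked(c,a)}
2. tag(f,a)  →  {above(b), above(d), above(f), holds(a,f), inpos(a,c), inpos(b,b), inpos(b,d), inpos(d,f), inpos(f,a), inpos(f,f), marked(b,b), marked(c,a)}
3. drop(b,b)  →  {above(b), above(d), above(f), holds(a,f), inpos(a,c), inpos(b,d), inpos(d,f), inpos(f,a), inpos(f,f), marked(b,b), marked(c,a), on(b,b)}
4. push(b)  →  {above(b), above(d), above(f), holds(a,f), holds(b,b), inpos(a,c), inpos(b,b), inpos(b,d), inpos(d,f), inpos(f,a), inpos(f,f), marked(c,a)}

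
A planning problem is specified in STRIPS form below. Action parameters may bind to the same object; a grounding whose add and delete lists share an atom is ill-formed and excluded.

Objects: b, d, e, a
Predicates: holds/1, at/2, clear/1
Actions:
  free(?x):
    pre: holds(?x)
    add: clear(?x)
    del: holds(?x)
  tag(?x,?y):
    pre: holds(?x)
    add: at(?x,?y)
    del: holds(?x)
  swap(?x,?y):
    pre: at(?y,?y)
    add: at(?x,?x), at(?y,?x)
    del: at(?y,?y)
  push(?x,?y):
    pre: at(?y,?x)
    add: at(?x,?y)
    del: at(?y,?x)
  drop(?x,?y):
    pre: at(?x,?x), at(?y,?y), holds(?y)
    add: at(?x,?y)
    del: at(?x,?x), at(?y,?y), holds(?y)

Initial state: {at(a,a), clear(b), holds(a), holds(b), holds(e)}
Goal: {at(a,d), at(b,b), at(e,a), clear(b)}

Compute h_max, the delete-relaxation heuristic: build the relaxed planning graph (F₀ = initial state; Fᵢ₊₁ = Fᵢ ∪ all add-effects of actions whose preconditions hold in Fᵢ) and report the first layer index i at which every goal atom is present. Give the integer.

F0 = init (5 atoms)
F1 = F0 ∪ {at(a,b), at(a,d), at(a,e), at(b,a), at(b,b), at(b,d), at(b,e), at(d,d), at(e,a), at(e,b), at(e,d), at(e,e), clear(a), clear(e)}  (19 atoms)
goal ⊆ F1  ⇒  h_max = 1

1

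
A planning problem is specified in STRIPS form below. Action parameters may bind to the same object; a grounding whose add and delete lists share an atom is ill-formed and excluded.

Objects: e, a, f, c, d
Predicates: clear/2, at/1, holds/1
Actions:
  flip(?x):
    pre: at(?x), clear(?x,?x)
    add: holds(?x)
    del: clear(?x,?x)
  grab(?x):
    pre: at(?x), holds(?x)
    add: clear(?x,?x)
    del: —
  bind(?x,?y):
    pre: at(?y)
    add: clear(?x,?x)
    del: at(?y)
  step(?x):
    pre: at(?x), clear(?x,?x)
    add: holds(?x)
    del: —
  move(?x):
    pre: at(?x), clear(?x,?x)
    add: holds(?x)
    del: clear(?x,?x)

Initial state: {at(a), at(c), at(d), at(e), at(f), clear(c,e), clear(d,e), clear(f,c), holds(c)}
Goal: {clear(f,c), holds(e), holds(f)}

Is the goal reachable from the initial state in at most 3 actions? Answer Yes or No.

No

1. bind(e,a)  →  {at(c), at(d), at(e), at(f), clear(c,e), clear(d,e), clear(e,e), clear(f,c), holds(c)}
2. flip(e)  →  {at(c), at(d), at(e), at(f), clear(c,e), clear(d,e), clear(f,c), holds(c), holds(e)}
3. bind(f,e)  →  {at(c), at(d), at(f), clear(c,e), clear(d,e), clear(f,c), clear(f,f), holds(c), holds(e)}
4. flip(f)  →  {at(c), at(d), at(f), clear(c,e), clear(d,e), clear(f,c), holds(c), holds(e), holds(f)}
optimal plan length = 4; 4 > 3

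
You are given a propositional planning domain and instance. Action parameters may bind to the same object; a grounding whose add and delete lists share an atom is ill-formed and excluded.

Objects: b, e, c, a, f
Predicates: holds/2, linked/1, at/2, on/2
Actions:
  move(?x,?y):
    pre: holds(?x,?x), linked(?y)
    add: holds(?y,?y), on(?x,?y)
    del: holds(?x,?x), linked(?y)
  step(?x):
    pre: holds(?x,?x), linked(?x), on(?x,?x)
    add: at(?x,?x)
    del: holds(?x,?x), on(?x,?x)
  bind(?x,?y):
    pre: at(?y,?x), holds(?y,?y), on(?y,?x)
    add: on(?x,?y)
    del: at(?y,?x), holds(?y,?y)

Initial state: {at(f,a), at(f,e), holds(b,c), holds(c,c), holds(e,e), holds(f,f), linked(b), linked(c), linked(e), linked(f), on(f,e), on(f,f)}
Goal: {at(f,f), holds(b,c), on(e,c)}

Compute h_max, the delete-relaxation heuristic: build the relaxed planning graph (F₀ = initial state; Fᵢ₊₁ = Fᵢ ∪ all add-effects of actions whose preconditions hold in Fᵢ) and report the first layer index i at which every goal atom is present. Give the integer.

1

F0 = init (12 atoms)
F1 = F0 ∪ {at(f,f), holds(b,b), on(c,b), on(c,e), on(c,f), on(e,b), on(e,c), on(e,f), on(f,b), on(f,c)}  (22 atoms)
goal ⊆ F1  ⇒  h_max = 1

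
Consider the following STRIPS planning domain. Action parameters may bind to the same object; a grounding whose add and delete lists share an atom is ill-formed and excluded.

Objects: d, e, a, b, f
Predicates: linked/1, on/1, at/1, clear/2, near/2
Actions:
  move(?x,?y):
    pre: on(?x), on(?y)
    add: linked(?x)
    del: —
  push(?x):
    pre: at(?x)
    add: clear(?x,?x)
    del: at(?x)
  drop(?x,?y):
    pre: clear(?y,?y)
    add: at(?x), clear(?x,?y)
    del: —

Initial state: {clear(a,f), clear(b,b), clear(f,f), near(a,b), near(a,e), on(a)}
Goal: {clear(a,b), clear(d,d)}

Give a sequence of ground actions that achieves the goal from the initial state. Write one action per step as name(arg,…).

drop(d,b); push(d); drop(a,b)

1. drop(d,b)  →  {at(d), clear(a,f), clear(b,b), clear(d,b), clear(f,f), near(a,b), near(a,e), on(a)}
2. push(d)  →  {clear(a,f), clear(b,b), clear(d,b), clear(d,d), clear(f,f), near(a,b), near(a,e), on(a)}
3. drop(a,b)  →  {at(a), clear(a,b), clear(a,f), clear(b,b), clear(d,b), clear(d,d), clear(f,f), near(a,b), near(a,e), on(a)}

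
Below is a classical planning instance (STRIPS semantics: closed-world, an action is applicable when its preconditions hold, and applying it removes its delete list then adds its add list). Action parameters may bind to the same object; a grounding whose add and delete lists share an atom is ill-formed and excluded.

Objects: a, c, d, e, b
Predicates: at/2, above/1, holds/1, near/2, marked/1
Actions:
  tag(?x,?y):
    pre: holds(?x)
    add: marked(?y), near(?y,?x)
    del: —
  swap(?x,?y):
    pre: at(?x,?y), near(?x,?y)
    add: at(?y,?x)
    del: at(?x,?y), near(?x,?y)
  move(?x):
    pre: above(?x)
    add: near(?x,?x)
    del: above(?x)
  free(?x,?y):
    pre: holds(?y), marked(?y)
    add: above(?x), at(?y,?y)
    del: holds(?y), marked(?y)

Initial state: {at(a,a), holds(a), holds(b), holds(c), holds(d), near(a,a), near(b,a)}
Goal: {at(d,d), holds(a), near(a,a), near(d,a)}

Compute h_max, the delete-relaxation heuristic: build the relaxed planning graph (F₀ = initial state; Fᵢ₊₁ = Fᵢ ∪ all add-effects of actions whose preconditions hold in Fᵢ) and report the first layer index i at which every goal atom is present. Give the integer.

2

F0 = init (7 atoms)
F1 = F0 ∪ {marked(a), marked(b), marked(c), marked(d), marked(e), near(a,b), near(a,c), near(a,d), near(b,b), near(b,c), near(b,d), near(c,a), near(c,b), near(c,c), near(c,d), near(d,a), near(d,b), near(d,c), near(d,d), near(e,a), near(e,b), near(e,c), near(e,d)}  (30 atoms)
F2 = F1 ∪ {above(a), above(b), above(c), above(d), above(e), at(b,b), at(c,c), at(d,d)}  (38 atoms)
goal ⊆ F2  ⇒  h_max = 2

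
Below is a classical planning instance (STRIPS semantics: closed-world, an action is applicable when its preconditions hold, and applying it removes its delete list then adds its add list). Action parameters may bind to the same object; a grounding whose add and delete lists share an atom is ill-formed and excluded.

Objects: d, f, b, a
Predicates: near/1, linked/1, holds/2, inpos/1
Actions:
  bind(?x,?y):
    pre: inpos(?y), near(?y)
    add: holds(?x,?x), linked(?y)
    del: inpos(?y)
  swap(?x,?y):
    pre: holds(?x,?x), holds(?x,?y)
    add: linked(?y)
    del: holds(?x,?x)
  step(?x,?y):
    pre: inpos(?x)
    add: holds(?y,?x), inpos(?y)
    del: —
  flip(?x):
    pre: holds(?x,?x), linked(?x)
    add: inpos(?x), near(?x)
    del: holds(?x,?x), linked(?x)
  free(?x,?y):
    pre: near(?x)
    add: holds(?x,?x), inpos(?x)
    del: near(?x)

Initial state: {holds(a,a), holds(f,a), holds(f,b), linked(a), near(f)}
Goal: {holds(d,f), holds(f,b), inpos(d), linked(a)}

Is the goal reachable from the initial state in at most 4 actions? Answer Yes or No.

1. free(f,d)  →  {holds(a,a), holds(f,a), holds(f,b), holds(f,f), inpos(f), linked(a)}
2. step(f,d)  →  {holds(a,a), holds(d,f), holds(f,a), holds(f,b), holds(f,f), inpos(d), inpos(f), linked(a)}
optimal plan length = 2; 2 ≤ 4

Yes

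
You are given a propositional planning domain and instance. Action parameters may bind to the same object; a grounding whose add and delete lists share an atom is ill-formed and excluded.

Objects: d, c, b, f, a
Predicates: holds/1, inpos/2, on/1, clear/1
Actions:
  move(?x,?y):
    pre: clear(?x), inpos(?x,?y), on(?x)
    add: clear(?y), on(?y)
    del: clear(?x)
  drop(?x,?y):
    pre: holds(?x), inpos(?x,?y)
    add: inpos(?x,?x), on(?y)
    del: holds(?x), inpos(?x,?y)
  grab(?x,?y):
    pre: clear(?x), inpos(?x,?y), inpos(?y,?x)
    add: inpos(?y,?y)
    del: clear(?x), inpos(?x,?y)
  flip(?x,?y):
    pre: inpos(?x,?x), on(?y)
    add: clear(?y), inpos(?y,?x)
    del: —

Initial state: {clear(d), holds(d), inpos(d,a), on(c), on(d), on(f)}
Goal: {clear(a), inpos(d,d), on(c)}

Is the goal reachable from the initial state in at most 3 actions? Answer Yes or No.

1. move(d,a)  →  {clear(a), holds(d), inpos(d,a), on(a), on(c), on(d), on(f)}
2. drop(d,a)  →  {clear(a), inpos(d,d), on(a), on(c), on(d), on(f)}
optimal plan length = 2; 2 ≤ 3

Yes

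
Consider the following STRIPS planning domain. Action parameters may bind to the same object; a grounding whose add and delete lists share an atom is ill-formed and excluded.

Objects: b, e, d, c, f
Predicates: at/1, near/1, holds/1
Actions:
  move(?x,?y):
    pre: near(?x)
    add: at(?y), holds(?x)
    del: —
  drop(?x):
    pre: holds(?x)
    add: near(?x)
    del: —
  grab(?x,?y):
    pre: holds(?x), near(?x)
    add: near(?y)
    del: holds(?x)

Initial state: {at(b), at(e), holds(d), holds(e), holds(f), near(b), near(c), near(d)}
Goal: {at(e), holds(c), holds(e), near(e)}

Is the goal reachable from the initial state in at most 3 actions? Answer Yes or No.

Yes

1. move(c,b)  →  {at(b), at(e), holds(c), holds(d), holds(e), holds(f), near(b), near(c), near(d)}
2. drop(e)  →  {at(b), at(e), holds(c), holds(d), holds(e), holds(f), near(b), near(c), near(d), near(e)}
optimal plan length = 2; 2 ≤ 3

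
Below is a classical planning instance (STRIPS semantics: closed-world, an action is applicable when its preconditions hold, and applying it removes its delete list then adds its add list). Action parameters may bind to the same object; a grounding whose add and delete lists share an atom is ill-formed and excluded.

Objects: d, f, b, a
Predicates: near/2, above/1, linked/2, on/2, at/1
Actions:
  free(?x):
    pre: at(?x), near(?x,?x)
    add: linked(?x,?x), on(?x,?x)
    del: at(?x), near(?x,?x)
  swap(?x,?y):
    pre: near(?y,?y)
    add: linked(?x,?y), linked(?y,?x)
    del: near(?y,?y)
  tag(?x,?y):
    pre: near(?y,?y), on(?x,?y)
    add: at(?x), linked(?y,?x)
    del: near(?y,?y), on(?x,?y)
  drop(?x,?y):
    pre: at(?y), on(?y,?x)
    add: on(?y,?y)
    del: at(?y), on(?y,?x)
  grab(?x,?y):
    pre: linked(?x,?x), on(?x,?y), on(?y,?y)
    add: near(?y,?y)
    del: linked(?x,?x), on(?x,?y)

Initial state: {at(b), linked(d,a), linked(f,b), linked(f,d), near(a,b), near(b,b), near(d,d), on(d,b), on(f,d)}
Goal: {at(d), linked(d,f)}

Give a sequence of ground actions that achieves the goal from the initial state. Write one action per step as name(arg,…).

1. swap(f,d)  →  {at(b), linked(d,a), linked(d,f), linked(f,b), linked(f,d), near(a,b), near(b,b), on(d,b), on(f,d)}
2. tag(d,b)  →  {at(b), at(d), linked(b,d), linked(d,a), linked(d,f), linked(f,b), linked(f,d), near(a,b), on(f,d)}

swap(f,d); tag(d,b)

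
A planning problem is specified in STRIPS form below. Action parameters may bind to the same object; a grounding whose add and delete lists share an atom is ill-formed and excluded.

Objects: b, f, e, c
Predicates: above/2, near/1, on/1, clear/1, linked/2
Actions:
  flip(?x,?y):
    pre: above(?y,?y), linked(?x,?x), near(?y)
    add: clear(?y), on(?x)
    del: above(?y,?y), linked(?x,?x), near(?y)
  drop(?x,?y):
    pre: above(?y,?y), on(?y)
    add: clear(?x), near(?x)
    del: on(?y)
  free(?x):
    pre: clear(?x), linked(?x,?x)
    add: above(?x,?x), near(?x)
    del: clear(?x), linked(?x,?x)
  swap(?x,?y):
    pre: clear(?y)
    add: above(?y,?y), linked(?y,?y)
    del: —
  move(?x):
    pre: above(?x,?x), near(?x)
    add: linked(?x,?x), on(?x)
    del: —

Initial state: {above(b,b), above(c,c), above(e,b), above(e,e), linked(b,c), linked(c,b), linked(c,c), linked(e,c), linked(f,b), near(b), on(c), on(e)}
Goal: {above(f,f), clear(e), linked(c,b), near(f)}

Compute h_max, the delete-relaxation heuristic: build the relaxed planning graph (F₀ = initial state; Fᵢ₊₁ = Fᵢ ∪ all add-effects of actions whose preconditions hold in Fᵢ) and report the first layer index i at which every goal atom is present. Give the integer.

F0 = init (12 atoms)
F1 = F0 ∪ {clear(b), clear(c), clear(e), clear(f), linked(b,b), near(c), near(e), near(f), on(b)}  (21 atoms)
F2 = F1 ∪ {above(f,f), linked(e,e), linked(f,f)}  (24 atoms)
goal ⊆ F2  ⇒  h_max = 2

2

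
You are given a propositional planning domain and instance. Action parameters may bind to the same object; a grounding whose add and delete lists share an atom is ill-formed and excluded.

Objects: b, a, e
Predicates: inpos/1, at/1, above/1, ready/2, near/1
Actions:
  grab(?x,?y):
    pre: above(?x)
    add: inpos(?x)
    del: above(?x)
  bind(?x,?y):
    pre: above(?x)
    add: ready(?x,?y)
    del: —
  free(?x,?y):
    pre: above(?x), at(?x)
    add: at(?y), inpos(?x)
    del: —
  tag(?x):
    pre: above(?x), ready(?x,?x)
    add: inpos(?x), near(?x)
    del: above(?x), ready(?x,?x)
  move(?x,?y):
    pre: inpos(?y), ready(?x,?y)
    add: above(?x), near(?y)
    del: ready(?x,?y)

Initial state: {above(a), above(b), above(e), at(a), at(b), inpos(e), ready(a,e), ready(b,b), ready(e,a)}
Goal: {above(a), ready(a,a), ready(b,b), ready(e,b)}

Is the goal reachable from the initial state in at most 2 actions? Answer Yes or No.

1. bind(a,a)  →  {above(a), above(b), above(e), at(a), at(b), inpos(e), ready(a,a), ready(a,e), ready(b,b), ready(e,a)}
2. bind(e,b)  →  {above(a), above(b), above(e), at(a), at(b), inpos(e), ready(a,a), ready(a,e), ready(b,b), ready(e,a), ready(e,b)}
optimal plan length = 2; 2 ≤ 2

Yes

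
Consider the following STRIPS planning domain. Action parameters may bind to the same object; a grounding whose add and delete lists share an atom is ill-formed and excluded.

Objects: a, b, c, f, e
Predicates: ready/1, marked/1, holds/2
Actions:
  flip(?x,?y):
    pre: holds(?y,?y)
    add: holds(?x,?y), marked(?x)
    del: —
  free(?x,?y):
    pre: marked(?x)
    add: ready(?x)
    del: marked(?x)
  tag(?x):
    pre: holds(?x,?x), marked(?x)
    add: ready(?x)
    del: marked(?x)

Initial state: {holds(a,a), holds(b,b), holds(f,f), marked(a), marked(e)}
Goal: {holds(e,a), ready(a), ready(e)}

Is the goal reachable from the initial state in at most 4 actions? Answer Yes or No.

1. flip(e,a)  →  {holds(a,a), holds(b,b), holds(e,a), holds(f,f), marked(a), marked(e)}
2. free(a,a)  →  {holds(a,a), holds(b,b), holds(e,a), holds(f,f), marked(e), ready(a)}
3. free(e,a)  →  {holds(a,a), holds(b,b), holds(e,a), holds(f,f), ready(a), ready(e)}
optimal plan length = 3; 3 ≤ 4

Yes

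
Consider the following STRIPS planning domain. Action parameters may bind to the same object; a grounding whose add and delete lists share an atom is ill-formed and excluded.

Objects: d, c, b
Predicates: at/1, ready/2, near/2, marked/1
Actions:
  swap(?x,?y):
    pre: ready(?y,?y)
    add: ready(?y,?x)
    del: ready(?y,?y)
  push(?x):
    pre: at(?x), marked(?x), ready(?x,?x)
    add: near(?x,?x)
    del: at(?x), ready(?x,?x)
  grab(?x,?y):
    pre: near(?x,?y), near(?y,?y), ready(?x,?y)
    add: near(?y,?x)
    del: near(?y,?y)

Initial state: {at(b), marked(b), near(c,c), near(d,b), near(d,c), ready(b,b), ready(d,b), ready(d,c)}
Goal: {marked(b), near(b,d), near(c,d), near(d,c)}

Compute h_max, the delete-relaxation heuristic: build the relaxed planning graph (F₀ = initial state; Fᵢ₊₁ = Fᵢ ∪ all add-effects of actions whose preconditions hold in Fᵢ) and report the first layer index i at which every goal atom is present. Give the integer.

F0 = init (8 atoms)
F1 = F0 ∪ {near(b,b), near(c,d), ready(b,c), ready(b,d)}  (12 atoms)
F2 = F1 ∪ {near(b,d)}  (13 atoms)
goal ⊆ F2  ⇒  h_max = 2

2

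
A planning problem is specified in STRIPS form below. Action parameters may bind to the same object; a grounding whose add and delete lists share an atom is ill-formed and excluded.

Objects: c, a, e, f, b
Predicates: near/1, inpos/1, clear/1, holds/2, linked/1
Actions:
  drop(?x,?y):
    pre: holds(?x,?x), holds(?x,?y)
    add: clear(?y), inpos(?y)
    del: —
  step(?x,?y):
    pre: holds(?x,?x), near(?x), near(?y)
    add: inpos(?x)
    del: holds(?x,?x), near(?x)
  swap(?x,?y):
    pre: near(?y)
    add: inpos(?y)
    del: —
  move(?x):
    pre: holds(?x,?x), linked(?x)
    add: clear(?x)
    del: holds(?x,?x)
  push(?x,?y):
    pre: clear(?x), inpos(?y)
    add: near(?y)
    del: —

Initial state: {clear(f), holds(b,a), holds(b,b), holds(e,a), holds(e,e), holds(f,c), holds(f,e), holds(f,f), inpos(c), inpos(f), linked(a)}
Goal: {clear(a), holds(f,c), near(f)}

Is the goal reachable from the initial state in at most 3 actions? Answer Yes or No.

1. drop(e,a)  →  {clear(a), clear(f), holds(b,a), holds(b,b), holds(e,a), holds(e,e), holds(f,c), holds(f,e), holds(f,f), inpos(a), inpos(c), inpos(f), linked(a)}
2. push(a,f)  →  {clear(a), clear(f), holds(b,a), holds(b,b), holds(e,a), holds(e,e), holds(f,c), holds(f,e), holds(f,f), inpos(a), inpos(c), inpos(f), linked(a), near(f)}
optimal plan length = 2; 2 ≤ 3

Yes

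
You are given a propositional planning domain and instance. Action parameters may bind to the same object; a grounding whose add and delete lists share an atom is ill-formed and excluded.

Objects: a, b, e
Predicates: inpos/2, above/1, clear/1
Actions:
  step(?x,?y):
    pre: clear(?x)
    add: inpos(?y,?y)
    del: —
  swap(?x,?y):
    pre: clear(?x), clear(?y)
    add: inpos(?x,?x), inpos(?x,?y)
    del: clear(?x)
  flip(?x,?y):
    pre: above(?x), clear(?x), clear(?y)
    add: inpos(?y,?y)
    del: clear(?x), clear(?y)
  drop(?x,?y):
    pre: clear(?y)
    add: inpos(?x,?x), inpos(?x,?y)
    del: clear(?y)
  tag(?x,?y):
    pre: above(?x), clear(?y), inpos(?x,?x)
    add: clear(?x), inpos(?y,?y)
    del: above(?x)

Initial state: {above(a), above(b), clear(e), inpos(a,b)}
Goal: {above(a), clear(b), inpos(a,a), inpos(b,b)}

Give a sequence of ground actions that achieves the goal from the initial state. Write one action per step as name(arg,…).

1. step(e,a)  →  {above(a), above(b), clear(e), inpos(a,a), inpos(a,b)}
2. step(e,b)  →  {above(a), above(b), clear(e), inpos(a,a), inpos(a,b), inpos(b,b)}
3. tag(b,e)  →  {above(a), clear(b), clear(e), inpos(a,a), inpos(a,b), inpos(b,b), inpos(e,e)}

step(e,a); step(e,b); tag(b,e)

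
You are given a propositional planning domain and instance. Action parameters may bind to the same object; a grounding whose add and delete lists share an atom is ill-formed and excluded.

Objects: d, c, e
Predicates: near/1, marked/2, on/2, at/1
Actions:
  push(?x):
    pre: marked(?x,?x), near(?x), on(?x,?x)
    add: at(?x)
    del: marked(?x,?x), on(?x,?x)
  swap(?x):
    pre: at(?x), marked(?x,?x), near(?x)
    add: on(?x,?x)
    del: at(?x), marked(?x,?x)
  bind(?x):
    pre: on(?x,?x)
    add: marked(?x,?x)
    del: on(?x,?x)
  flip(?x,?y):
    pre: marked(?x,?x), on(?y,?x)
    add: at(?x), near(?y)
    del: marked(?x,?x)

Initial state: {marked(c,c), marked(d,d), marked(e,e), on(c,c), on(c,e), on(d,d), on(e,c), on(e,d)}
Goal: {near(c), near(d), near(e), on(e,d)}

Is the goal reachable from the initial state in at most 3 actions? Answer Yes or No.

1. flip(d,d)  →  {at(d), marked(c,c), marked(e,e), near(d), on(c,c), on(c,e), on(d,d), on(e,c), on(e,d)}
2. flip(c,e)  →  {at(c), at(d), marked(e,e), near(d), near(e), on(c,c), on(c,e), on(d,d), on(e,c), on(e,d)}
3. flip(e,c)  →  {at(c), at(d), at(e), near(c), near(d), near(e), on(c,c), on(c,e), on(d,d), on(e,c), on(e,d)}
optimal plan length = 3; 3 ≤ 3

Yes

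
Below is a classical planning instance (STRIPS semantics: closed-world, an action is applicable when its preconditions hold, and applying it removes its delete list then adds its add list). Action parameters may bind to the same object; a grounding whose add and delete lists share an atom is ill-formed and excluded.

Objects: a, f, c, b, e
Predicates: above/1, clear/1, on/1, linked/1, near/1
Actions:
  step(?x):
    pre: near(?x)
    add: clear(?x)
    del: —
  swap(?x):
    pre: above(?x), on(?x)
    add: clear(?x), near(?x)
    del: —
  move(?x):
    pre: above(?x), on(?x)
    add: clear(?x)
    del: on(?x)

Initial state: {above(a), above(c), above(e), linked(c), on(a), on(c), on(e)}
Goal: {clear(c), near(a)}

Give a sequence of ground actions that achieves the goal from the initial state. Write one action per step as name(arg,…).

1. swap(a)  →  {above(a), above(c), above(e), clear(a), linked(c), near(a), on(a), on(c), on(e)}
2. swap(c)  →  {above(a), above(c), above(e), clear(a), clear(c), linked(c), near(a), near(c), on(a), on(c), on(e)}

swap(a); swap(c)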